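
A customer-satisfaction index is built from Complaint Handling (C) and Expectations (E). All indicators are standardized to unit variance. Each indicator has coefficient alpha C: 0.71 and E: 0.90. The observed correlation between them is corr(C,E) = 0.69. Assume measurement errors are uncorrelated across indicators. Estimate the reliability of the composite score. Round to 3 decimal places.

0.885

Var(C+E) = 2 + 2·[0.69] = 2 + 1.38 = 3.38.
With uncorrelated errors the cross-covariances are all true-score covariance, so they carry over unchanged; only the diagonal terms shrink to ρᵢσᵢ².
True-score variance = [0.71 + 0.90] + 1.38 = 1.61 + 1.38 = 2.99.
Reliability = 2.99 / 3.38 = 0.885.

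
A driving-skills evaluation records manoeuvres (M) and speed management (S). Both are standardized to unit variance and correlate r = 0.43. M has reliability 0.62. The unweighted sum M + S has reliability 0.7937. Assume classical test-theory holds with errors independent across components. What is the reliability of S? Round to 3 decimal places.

Var(M+S) = 2 + 2·0.43 = 2.860.
True-score variance = ρ_M + ρ_S + 2·0.43, so 0.7937 = (0.62 + ρ_S + 0.86) / 2.860.
ρ_S = 0.7937·2.860 − 0.62 − 0.86 = 0.790.

0.790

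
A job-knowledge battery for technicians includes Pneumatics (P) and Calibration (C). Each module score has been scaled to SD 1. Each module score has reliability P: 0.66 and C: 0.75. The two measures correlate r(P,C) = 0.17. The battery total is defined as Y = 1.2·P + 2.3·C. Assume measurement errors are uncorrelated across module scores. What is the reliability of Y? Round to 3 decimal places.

0.764

Var(Y) = 1.2² + 2.3² + 2·[2.76·0.17] = 6.73 + 0.9384 = 7.6684.
Because errors are independent across components, Cov(Tᵢ,Tⱼ) = Cov(Xᵢ,Xⱼ); the off-diagonal part of the true-score variance is the same as above.
True-score variance = [1.2²·0.66 + 2.3²·0.75] + 0.9384 = 4.9179 + 0.9384 = 5.8563.
Reliability = 5.8563 / 7.6684 = 0.764.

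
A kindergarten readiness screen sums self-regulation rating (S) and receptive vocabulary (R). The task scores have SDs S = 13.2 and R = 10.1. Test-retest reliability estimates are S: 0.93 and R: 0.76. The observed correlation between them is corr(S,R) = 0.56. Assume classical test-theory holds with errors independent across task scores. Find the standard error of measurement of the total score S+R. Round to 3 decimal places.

Var(total) = 276.25 + 149.318 = 425.568.
True-score variance = 239.571 + 149.318 = 388.889, so reliability = 0.9138.
Error variance = 425.568 − 388.889 = 36.6792; SEM = √36.6792 = 6.056.

6.056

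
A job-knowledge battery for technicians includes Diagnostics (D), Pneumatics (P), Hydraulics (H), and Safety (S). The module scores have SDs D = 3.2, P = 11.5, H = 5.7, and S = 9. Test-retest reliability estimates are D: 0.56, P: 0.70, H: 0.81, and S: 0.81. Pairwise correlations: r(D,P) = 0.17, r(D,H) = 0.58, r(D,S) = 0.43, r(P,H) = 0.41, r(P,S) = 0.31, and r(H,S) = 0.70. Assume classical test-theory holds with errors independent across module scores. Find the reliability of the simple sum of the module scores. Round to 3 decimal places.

Var(D+P+H+S) = 3.2² + 11.5² + 5.7² + 9² + 2·[3.2·11.5·0.17 + 3.2·5.7·0.58 + 3.2·9·0.43 + 11.5·5.7·0.41 + 11.5·9·0.31 + 5.7·9·0.70] = 255.98 + 248.179 = 504.159.
With uncorrelated errors the cross-covariances are all true-score covariance, so they carry over unchanged; only the diagonal terms shrink to ρᵢσᵢ².
True-score variance = [3.2²·0.56 + 11.5²·0.70 + 5.7²·0.81 + 9²·0.81] + 248.179 = 190.236 + 248.179 = 438.416.
Reliability = 438.416 / 504.159 = 0.870.

0.870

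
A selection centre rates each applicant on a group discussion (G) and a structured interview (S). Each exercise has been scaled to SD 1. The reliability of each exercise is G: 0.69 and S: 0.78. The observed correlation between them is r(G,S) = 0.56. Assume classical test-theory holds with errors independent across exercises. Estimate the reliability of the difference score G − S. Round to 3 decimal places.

Var(G−S) = 1 + 1 − 2·0.56 = 2 − 1.12 = 0.88.
Because errors are independent across components, Cov(Tᵢ,Tⱼ) = Cov(Xᵢ,Xⱼ); the off-diagonal part of the true-score variance is the same as above.
True-score variance = [0.69 + 0.78] − 1.12 = 1.47 − 1.12 = 0.35.
Reliability = 0.35 / 0.88 = 0.398.

0.398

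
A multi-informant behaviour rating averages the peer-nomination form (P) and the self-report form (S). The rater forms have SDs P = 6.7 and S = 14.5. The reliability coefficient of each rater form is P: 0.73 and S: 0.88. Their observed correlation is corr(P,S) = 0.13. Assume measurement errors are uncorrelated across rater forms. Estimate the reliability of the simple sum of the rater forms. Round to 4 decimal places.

0.8668

Var(P+S) = 6.7² + 14.5² + 2·[6.7·14.5·0.13] = 255.14 + 25.259 = 280.399.
Under uncorrelated errors the observed covariances equal the true-score covariances, so only the own-variance terms attenuate.
True-score variance = [6.7²·0.73 + 14.5²·0.88] + 25.259 = 217.79 + 25.259 = 243.049.
Reliability = 243.049 / 280.399 = 0.8668.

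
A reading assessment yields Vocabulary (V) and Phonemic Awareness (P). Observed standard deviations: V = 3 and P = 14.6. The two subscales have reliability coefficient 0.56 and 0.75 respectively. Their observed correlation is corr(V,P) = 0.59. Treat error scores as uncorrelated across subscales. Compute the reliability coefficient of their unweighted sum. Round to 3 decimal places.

Var(V+P) = 3² + 14.6² + 2·[3·14.6·0.59] = 222.16 + 51.684 = 273.844.
Because errors are independent across components, Cov(Tᵢ,Tⱼ) = Cov(Xᵢ,Xⱼ); the off-diagonal part of the true-score variance is the same as above.
True-score variance = [3²·0.56 + 14.6²·0.75] + 51.684 = 164.91 + 51.684 = 216.594.
Reliability = 216.594 / 273.844 = 0.791.

0.791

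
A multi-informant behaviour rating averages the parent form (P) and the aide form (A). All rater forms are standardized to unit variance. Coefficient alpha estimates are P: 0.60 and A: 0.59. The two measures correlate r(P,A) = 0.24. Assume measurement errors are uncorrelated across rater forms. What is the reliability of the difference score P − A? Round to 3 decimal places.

0.467

Var(P−A) = 1 + 1 − 2·0.24 = 2 − 0.48 = 1.52.
With uncorrelated errors the cross-covariances are all true-score covariance, so they carry over unchanged; only the diagonal terms shrink to ρᵢσᵢ².
True-score variance = [0.60 + 0.59] − 0.48 = 1.19 − 0.48 = 0.71.
Reliability = 0.71 / 1.52 = 0.467.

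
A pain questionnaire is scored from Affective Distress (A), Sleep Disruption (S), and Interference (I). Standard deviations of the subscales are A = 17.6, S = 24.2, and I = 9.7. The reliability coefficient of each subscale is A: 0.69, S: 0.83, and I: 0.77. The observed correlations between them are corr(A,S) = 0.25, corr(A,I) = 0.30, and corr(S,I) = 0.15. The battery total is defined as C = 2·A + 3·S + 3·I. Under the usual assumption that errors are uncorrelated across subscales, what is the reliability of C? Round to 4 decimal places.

Var(C) = 2²·17.6² + 3²·24.2² + 3²·9.7² + 2·[6·17.6·24.2·0.25 + 6·17.6·9.7·0.30 + 9·24.2·9.7·0.15] = 7356.61 + 2526.15 = 9882.76.
With uncorrelated errors the cross-covariances are all true-score covariance, so they carry over unchanged; only the diagonal terms shrink to ρᵢσᵢ².
True-score variance = [2²·17.6²·0.69 + 3²·24.2²·0.83 + 3²·9.7²·0.77] + 2526.15 = 5881.71 + 2526.15 = 8407.86.
Reliability = 8407.86 / 9882.76 = 0.8508.

0.8508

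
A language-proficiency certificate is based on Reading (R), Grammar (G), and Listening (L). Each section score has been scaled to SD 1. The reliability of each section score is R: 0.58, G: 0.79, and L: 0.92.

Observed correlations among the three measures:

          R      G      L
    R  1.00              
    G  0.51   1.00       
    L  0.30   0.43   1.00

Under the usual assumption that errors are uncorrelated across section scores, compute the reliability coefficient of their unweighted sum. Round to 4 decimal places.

0.8704

Var(R+G+L) = 3 + 2·[0.51 + 0.30 + 0.43] = 3 + 2.48 = 5.48.
With uncorrelated errors the cross-covariances are all true-score covariance, so they carry over unchanged; only the diagonal terms shrink to ρᵢσᵢ².
True-score variance = [0.58 + 0.79 + 0.92] + 2.48 = 2.29 + 2.48 = 4.77.
Reliability = 4.77 / 5.48 = 0.8704.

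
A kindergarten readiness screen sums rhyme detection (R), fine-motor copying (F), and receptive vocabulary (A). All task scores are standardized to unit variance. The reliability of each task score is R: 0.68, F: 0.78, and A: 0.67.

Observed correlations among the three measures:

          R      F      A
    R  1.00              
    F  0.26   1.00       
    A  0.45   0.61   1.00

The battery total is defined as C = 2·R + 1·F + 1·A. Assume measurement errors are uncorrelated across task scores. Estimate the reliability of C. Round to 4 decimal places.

0.8181

Var(C) = 2² + 1 + 1 + 2·[2·0.26 + 2·0.45 + 0.61] = 6 + 4.06 = 10.06.
Because errors are independent across components, Cov(Tᵢ,Tⱼ) = Cov(Xᵢ,Xⱼ); the off-diagonal part of the true-score variance is the same as above.
True-score variance = [2²·0.68 + 0.78 + 0.67] + 4.06 = 4.17 + 4.06 = 8.23.
Reliability = 8.23 / 10.06 = 0.8181.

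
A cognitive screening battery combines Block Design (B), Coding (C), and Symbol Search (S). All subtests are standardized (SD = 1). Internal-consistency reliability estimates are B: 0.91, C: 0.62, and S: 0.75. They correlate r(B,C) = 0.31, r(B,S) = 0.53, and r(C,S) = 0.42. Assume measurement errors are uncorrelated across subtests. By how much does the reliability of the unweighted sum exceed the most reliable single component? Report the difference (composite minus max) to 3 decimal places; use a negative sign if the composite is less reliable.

Var(sum) = 3 + 2.52 = 5.52; true-score variance = 2.28 + 2.52 = 4.8; composite reliability = 0.8696.
Max component reliability = 0.9100.
Difference = 0.8696 − 0.9100 = -0.040.

-0.040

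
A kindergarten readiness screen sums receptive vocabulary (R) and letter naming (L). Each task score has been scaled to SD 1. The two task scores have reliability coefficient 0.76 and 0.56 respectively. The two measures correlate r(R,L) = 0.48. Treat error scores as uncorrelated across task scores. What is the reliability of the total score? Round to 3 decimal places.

0.770

Var(R+L) = 2 + 2·[0.48] = 2 + 0.96 = 2.96.
With uncorrelated errors the cross-covariances are all true-score covariance, so they carry over unchanged; only the diagonal terms shrink to ρᵢσᵢ².
True-score variance = [0.76 + 0.56] + 0.96 = 1.32 + 0.96 = 2.28.
Reliability = 2.28 / 2.96 = 0.770.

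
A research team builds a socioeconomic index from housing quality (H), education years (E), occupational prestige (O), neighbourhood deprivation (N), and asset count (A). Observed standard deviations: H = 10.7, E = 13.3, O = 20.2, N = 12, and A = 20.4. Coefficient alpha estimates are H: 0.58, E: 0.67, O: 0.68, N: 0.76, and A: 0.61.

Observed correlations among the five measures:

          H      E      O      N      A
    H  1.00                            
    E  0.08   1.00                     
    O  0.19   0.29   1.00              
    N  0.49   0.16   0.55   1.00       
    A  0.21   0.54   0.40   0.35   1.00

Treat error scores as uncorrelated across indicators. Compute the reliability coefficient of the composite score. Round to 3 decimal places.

Var(H+E+O+N+A) = 10.7² + 13.3² + 20.2² + 12² + 20.4² + 2·[10.7·13.3·0.08 + 10.7·20.2·0.19 + 10.7·12·0.49 + 10.7·20.4·0.21 + 13.3·20.2·0.29 + 13.3·12·0.16 + 13.3·20.4·0.54 + 20.2·12·0.55 + 20.2·20.4·0.40 + 12·20.4·0.35] = 1259.58 + 1590 = 2849.58.
Under uncorrelated errors the observed covariances equal the true-score covariances, so only the own-variance terms attenuate.
True-score variance = [10.7²·0.58 + 13.3²·0.67 + 20.2²·0.68 + 12²·0.76 + 20.4²·0.61] + 1590 = 825.685 + 1590 = 2415.68.
Reliability = 2415.68 / 2849.58 = 0.848.

0.848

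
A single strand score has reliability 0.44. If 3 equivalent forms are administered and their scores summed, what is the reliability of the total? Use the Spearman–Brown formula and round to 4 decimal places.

0.7021

ρ_k = kρ / (1 + (k−1)ρ) = 3·0.44 / (1 + 2·0.44) = 1.320 / 1.880 = 0.7021.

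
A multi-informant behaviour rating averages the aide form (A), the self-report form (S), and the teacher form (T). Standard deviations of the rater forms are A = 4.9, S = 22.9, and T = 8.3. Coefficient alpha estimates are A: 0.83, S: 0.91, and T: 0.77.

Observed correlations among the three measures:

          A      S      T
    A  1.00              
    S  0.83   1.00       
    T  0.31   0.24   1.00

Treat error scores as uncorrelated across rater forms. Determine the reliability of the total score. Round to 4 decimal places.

Var(A+S+T) = 4.9² + 22.9² + 8.3² + 2·[4.9·22.9·0.83 + 4.9·8.3·0.31 + 22.9·8.3·0.24] = 617.31 + 302.718 = 920.028.
Because errors are independent across components, Cov(Tᵢ,Tⱼ) = Cov(Xᵢ,Xⱼ); the off-diagonal part of the true-score variance is the same as above.
True-score variance = [4.9²·0.83 + 22.9²·0.91 + 8.3²·0.77] + 302.718 = 550.187 + 302.718 = 852.904.
Reliability = 852.904 / 920.028 = 0.9270.

0.9270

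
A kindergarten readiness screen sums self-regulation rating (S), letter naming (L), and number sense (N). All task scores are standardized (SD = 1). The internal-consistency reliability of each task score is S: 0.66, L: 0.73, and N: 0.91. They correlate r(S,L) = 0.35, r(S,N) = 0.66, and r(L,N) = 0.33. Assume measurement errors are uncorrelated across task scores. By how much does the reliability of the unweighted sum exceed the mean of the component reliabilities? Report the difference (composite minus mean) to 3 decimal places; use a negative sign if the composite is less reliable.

Var(sum) = 3 + 2.68 = 5.68; true-score variance = 2.3 + 2.68 = 4.98; composite reliability = 0.8768.
Mean component reliability = 0.7667.
Difference = 0.8768 − 0.7667 = 0.110.

0.110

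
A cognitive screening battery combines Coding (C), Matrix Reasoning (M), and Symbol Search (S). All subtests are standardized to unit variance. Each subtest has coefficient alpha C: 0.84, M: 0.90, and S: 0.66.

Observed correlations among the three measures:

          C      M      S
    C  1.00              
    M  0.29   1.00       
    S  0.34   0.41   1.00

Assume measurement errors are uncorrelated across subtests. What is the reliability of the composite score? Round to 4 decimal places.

Var(C+M+S) = 3 + 2·[0.29 + 0.34 + 0.41] = 3 + 2.08 = 5.08.
Because errors are independent across components, Cov(Tᵢ,Tⱼ) = Cov(Xᵢ,Xⱼ); the off-diagonal part of the true-score variance is the same as above.
True-score variance = [0.84 + 0.90 + 0.66] + 2.08 = 2.4 + 2.08 = 4.48.
Reliability = 4.48 / 5.08 = 0.8819.

0.8819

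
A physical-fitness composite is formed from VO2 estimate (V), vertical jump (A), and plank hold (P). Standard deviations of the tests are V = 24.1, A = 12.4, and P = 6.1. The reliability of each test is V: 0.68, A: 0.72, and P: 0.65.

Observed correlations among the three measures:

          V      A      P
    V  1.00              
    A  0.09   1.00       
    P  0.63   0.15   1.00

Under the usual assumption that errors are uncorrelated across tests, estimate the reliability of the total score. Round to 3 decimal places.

0.766

Var(V+A+P) = 24.1² + 12.4² + 6.1² + 2·[24.1·12.4·0.09 + 24.1·6.1·0.63 + 12.4·6.1·0.15] = 771.78 + 261.716 = 1033.5.
Under uncorrelated errors the observed covariances equal the true-score covariances, so only the own-variance terms attenuate.
True-score variance = [24.1²·0.68 + 12.4²·0.72 + 6.1²·0.65] + 261.716 = 529.845 + 261.716 = 791.56.
Reliability = 791.56 / 1033.5 = 0.766.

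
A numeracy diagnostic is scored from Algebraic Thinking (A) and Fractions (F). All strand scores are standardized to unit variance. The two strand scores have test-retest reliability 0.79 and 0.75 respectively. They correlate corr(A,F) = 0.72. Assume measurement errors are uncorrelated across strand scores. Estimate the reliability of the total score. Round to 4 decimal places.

Var(A+F) = 2 + 2·[0.72] = 2 + 1.44 = 3.44.
Because errors are independent across components, Cov(Tᵢ,Tⱼ) = Cov(Xᵢ,Xⱼ); the off-diagonal part of the true-score variance is the same as above.
True-score variance = [0.79 + 0.75] + 1.44 = 1.54 + 1.44 = 2.98.
Reliability = 2.98 / 3.44 = 0.8663.

0.8663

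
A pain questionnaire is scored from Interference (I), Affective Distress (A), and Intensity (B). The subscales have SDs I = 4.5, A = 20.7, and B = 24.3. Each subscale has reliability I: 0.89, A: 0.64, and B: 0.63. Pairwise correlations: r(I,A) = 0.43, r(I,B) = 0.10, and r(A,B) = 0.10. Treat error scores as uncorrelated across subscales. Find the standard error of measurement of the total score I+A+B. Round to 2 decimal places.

19.36

Var(total) = 1039.23 + 202.581 = 1241.81.
True-score variance = 664.265 + 202.581 = 866.846, so reliability = 0.6980.
Error variance = 1241.81 − 866.846 = 374.965; SEM = √374.965 = 19.36.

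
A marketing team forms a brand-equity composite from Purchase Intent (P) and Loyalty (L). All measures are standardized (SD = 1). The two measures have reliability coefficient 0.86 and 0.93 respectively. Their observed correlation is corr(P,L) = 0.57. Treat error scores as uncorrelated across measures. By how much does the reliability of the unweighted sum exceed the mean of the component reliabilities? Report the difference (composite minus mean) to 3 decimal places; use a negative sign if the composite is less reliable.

0.038

Var(sum) = 2 + 1.14 = 3.14; true-score variance = 1.79 + 1.14 = 2.93; composite reliability = 0.9331.
Mean component reliability = 0.8950.
Difference = 0.9331 − 0.8950 = 0.038.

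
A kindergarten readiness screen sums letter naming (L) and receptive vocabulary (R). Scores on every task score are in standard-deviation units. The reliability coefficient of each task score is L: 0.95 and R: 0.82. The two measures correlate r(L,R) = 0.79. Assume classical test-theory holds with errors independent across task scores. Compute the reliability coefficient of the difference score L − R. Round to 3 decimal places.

Var(L−R) = 1 + 1 − 2·0.79 = 2 − 1.58 = 0.42.
With uncorrelated errors the cross-covariances are all true-score covariance, so they carry over unchanged; only the diagonal terms shrink to ρᵢσᵢ².
True-score variance = [0.95 + 0.82] − 1.58 = 1.77 − 1.58 = 0.19.
Reliability = 0.19 / 0.42 = 0.452.

0.452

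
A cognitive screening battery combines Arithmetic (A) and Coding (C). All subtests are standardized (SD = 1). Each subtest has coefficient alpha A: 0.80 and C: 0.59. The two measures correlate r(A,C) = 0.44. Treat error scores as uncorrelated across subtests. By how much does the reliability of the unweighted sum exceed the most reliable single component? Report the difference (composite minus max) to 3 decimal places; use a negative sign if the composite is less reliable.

Var(sum) = 2 + 0.88 = 2.88; true-score variance = 1.39 + 0.88 = 2.27; composite reliability = 0.7882.
Max component reliability = 0.8000.
Difference = 0.7882 − 0.8000 = -0.012.

-0.012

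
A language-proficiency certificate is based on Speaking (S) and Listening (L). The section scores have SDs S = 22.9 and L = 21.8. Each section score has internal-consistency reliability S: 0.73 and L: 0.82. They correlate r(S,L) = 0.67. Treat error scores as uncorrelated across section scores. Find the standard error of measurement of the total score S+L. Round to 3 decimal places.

Var(total) = 999.65 + 668.955 = 1668.6.
True-score variance = 772.516 + 668.955 = 1441.47, so reliability = 0.8639.
Error variance = 1668.6 − 1441.47 = 227.134; SEM = √227.134 = 15.071.

15.071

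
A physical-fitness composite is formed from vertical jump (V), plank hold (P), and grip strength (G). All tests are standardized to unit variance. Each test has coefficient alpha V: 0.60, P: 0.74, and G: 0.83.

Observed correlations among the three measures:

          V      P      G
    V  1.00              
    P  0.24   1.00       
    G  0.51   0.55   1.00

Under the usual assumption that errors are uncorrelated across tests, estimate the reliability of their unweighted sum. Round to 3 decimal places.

0.852

Var(V+P+G) = 3 + 2·[0.24 + 0.51 + 0.55] = 3 + 2.6 = 5.6.
Under uncorrelated errors the observed covariances equal the true-score covariances, so only the own-variance terms attenuate.
True-score variance = [0.60 + 0.74 + 0.83] + 2.6 = 2.17 + 2.6 = 4.77.
Reliability = 4.77 / 5.6 = 0.852.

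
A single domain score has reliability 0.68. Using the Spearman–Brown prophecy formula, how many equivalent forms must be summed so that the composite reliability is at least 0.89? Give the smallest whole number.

4

k ≥ ρ*(1−ρ₁)/(ρ₁(1−ρ*)) = 0.89·0.32 / (0.68·0.11) = 3.807.
Smallest integer k = 4.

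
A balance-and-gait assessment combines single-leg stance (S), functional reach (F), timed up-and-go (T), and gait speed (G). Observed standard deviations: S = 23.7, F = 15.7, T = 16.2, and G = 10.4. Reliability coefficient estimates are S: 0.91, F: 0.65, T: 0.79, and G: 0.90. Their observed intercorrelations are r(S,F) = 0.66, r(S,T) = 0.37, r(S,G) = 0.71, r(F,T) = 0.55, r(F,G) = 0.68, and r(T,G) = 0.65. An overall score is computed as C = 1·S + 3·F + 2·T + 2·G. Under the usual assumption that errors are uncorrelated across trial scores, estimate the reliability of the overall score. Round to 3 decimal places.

Var(C) = 23.7² + 3²·15.7² + 2²·16.2² + 2²·10.4² + 2·[3·23.7·15.7·0.66 + 2·23.7·16.2·0.37 + 2·23.7·10.4·0.71 + 6·15.7·16.2·0.55 + 6·15.7·10.4·0.68 + 4·16.2·10.4·0.65] = 4262.5 + 6628.82 = 10891.3.
With uncorrelated errors the cross-covariances are all true-score covariance, so they carry over unchanged; only the diagonal terms shrink to ρᵢσᵢ².
True-score variance = [23.7²·0.91 + 3²·15.7²·0.65 + 2²·16.2²·0.79 + 2²·10.4²·0.90] + 6628.82 = 3171.79 + 6628.82 = 9800.61.
Reliability = 9800.61 / 10891.3 = 0.900.

0.900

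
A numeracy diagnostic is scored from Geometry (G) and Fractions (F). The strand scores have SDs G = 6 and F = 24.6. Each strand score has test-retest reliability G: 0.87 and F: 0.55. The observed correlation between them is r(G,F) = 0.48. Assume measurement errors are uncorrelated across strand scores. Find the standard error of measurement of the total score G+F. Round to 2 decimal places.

Var(total) = 641.16 + 141.696 = 782.856.
True-score variance = 364.158 + 141.696 = 505.854, so reliability = 0.6462.
Error variance = 782.856 − 505.854 = 277.002; SEM = √277.002 = 16.64.

16.64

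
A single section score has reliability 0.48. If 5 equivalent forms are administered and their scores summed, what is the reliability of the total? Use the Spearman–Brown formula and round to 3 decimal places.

ρ_k = kρ / (1 + (k−1)ρ) = 5·0.48 / (1 + 4·0.48) = 2.400 / 2.920 = 0.822.

0.822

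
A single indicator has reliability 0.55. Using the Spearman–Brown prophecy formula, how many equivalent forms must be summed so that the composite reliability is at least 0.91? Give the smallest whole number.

9

k ≥ ρ*(1−ρ₁)/(ρ₁(1−ρ*)) = 0.91·0.45 / (0.55·0.09) = 8.273.
Smallest integer k = 9.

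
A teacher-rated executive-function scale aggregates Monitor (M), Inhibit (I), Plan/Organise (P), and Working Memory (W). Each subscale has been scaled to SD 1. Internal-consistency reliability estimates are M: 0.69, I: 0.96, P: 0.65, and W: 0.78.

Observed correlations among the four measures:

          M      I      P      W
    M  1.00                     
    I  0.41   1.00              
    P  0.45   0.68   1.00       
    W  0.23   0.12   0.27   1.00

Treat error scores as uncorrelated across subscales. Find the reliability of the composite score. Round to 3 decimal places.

Var(M+I+P+W) = 4 + 2·[0.41 + 0.45 + 0.23 + 0.68 + 0.12 + 0.27] = 4 + 4.32 = 8.32.
Because errors are independent across components, Cov(Tᵢ,Tⱼ) = Cov(Xᵢ,Xⱼ); the off-diagonal part of the true-score variance is the same as above.
True-score variance = [0.69 + 0.96 + 0.65 + 0.78] + 4.32 = 3.08 + 4.32 = 7.4.
Reliability = 7.4 / 8.32 = 0.889.

0.889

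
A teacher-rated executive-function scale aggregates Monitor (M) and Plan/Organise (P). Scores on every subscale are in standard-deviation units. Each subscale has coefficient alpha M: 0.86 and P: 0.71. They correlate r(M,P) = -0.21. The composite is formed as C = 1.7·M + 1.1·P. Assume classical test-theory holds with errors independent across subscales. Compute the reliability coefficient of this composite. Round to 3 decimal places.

0.772

Var(C) = 1.7² + 1.1² + 2·[1.87·(-0.21)] = 4.1 − 0.7854 = 3.3146.
With uncorrelated errors the cross-covariances are all true-score covariance, so they carry over unchanged; only the diagonal terms shrink to ρᵢσᵢ².
True-score variance = [1.7²·0.86 + 1.1²·0.71] − 0.7854 = 3.3445 − 0.7854 = 2.5591.
Reliability = 2.5591 / 3.3146 = 0.772.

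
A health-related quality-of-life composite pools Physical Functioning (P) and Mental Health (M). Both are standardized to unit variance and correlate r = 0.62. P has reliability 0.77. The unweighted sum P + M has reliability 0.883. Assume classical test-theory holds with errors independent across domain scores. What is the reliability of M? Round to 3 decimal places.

Var(P+M) = 2 + 2·0.62 = 3.240.
True-score variance = ρ_P + ρ_M + 2·0.62, so 0.883 = (0.77 + ρ_M + 1.24) / 3.240.
ρ_M = 0.883·3.240 − 0.77 − 1.24 = 0.851.

0.851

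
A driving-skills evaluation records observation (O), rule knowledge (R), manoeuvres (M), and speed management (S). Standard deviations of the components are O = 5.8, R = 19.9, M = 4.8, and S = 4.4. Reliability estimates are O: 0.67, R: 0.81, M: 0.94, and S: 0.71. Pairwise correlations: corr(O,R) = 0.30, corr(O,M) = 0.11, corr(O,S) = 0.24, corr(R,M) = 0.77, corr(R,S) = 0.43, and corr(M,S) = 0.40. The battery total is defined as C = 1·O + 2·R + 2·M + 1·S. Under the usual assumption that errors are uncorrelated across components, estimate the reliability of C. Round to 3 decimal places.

Var(C) = 5.8² + 2²·19.9² + 2²·4.8² + 4.4² + 2·[2·5.8·19.9·0.30 + 2·5.8·4.8·0.11 + 5.8·4.4·0.24 + 4·19.9·4.8·0.77 + 2·19.9·4.4·0.43 + 2·4.8·4.4·0.40] = 1729.2 + 935.802 = 2665.
Because errors are independent across components, Cov(Tᵢ,Tⱼ) = Cov(Xᵢ,Xⱼ); the off-diagonal part of the true-score variance is the same as above.
True-score variance = [5.8²·0.67 + 2²·19.9²·0.81 + 2²·4.8²·0.94 + 4.4²·0.71] + 935.802 = 1405.99 + 935.802 = 2341.79.
Reliability = 2341.79 / 2665 = 0.879.

0.879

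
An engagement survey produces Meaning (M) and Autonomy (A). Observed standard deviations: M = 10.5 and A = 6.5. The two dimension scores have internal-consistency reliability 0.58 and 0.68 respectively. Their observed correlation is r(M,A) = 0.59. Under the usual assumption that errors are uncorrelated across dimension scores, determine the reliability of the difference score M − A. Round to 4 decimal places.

Var(M−A) = 10.5² + 6.5² − 2·10.5·6.5·0.59 = 152.5 − 80.535 = 71.965.
With uncorrelated errors the cross-covariances are all true-score covariance, so they carry over unchanged; only the diagonal terms shrink to ρᵢσᵢ².
True-score variance = [10.5²·0.58 + 6.5²·0.68] − 80.535 = 92.675 − 80.535 = 12.14.
Reliability = 12.14 / 71.965 = 0.1687.

0.1687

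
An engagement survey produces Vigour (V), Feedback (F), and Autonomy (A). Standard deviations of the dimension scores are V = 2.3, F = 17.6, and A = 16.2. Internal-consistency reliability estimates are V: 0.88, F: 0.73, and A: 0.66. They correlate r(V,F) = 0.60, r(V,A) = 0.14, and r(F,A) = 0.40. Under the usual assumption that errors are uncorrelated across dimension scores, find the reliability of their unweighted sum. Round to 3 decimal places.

Var(V+F+A) = 2.3² + 17.6² + 16.2² + 2·[2.3·17.6·0.60 + 2.3·16.2·0.14 + 17.6·16.2·0.40] = 577.49 + 287.105 = 864.595.
Because errors are independent across components, Cov(Tᵢ,Tⱼ) = Cov(Xᵢ,Xⱼ); the off-diagonal part of the true-score variance is the same as above.
True-score variance = [2.3²·0.88 + 17.6²·0.73 + 16.2²·0.66] + 287.105 = 403.99 + 287.105 = 691.095.
Reliability = 691.095 / 864.595 = 0.799.

0.799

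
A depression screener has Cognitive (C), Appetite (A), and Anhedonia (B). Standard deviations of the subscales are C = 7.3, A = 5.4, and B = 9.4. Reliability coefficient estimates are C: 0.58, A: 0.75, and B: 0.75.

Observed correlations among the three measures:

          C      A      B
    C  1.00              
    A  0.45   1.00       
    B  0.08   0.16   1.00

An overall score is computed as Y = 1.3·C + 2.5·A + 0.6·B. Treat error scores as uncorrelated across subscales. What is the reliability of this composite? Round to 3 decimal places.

Var(Y) = 1.3²·7.3² + 2.5²·5.4² + 0.6²·9.4² + 2·[3.25·7.3·5.4·0.45 + 0.78·7.3·9.4·0.08 + 1.5·5.4·9.4·0.16] = 304.12 + 148.232 = 452.352.
With uncorrelated errors the cross-covariances are all true-score covariance, so they carry over unchanged; only the diagonal terms shrink to ρᵢσᵢ².
True-score variance = [1.3²·7.3²·0.58 + 2.5²·5.4²·0.75 + 0.6²·9.4²·0.75] + 148.232 = 212.78 + 148.232 = 361.012.
Reliability = 361.012 / 452.352 = 0.798.

0.798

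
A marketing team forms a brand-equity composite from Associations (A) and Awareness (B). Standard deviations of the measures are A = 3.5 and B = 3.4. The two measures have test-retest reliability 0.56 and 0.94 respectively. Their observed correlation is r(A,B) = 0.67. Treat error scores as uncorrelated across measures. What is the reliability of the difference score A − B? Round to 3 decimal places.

Var(A−B) = 3.5² + 3.4² − 2·3.5·3.4·0.67 = 23.81 − 15.946 = 7.864.
With uncorrelated errors the cross-covariances are all true-score covariance, so they carry over unchanged; only the diagonal terms shrink to ρᵢσᵢ².
True-score variance = [3.5²·0.56 + 3.4²·0.94] − 15.946 = 17.7264 − 15.946 = 1.7804.
Reliability = 1.7804 / 7.864 = 0.226.

0.226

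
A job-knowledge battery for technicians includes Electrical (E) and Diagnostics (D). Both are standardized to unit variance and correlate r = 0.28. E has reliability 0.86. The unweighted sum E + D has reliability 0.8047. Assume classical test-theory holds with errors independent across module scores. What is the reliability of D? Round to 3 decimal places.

Var(E+D) = 2 + 2·0.28 = 2.560.
True-score variance = ρ_E + ρ_D + 2·0.28, so 0.8047 = (0.86 + ρ_D + 0.56) / 2.560.
ρ_D = 0.8047·2.560 − 0.86 − 0.56 = 0.640.

0.640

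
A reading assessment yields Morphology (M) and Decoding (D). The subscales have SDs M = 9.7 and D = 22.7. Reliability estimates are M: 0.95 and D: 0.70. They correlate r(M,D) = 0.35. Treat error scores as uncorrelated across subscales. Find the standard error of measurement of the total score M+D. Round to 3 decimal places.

Var(total) = 609.38 + 154.133 = 763.513.
True-score variance = 450.088 + 154.133 = 604.221, so reliability = 0.7914.
Error variance = 763.513 − 604.221 = 159.292; SEM = √159.292 = 12.621.

12.621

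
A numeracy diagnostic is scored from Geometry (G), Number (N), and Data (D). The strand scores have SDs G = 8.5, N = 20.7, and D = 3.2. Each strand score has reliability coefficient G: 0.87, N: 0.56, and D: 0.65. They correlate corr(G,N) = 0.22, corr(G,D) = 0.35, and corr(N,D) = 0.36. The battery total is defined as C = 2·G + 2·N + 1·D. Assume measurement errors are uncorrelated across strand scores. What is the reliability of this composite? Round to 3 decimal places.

0.676

Var(C) = 2²·8.5² + 2²·20.7² + 3.2² + 2·[4·8.5·20.7·0.22 + 2·8.5·3.2·0.35 + 2·20.7·3.2·0.36] = 2013.2 + 443.138 = 2456.34.
With uncorrelated errors the cross-covariances are all true-score covariance, so they carry over unchanged; only the diagonal terms shrink to ρᵢσᵢ².
True-score variance = [2²·8.5²·0.87 + 2²·20.7²·0.56 + 3.2²·0.65] + 443.138 = 1217.9 + 443.138 = 1661.04.
Reliability = 1661.04 / 2456.34 = 0.676.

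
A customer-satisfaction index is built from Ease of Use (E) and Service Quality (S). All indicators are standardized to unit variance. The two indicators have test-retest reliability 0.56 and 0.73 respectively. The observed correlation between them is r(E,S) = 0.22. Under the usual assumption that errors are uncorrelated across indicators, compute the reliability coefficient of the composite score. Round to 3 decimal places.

0.709

Var(E+S) = 2 + 2·[0.22] = 2 + 0.44 = 2.44.
Because errors are independent across components, Cov(Tᵢ,Tⱼ) = Cov(Xᵢ,Xⱼ); the off-diagonal part of the true-score variance is the same as above.
True-score variance = [0.56 + 0.73] + 0.44 = 1.29 + 0.44 = 1.73.
Reliability = 1.73 / 2.44 = 0.709.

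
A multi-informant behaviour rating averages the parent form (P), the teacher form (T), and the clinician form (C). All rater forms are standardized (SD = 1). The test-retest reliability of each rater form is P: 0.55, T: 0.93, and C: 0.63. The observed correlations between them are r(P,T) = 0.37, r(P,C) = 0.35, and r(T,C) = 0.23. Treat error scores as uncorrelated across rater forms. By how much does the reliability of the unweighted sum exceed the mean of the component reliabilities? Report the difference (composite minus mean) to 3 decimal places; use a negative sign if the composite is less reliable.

0.115

Var(sum) = 3 + 1.9 = 4.9; true-score variance = 2.11 + 1.9 = 4.01; composite reliability = 0.8184.
Mean component reliability = 0.7033.
Difference = 0.8184 − 0.7033 = 0.115.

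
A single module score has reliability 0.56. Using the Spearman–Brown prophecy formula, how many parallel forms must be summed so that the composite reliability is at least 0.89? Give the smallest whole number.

k ≥ ρ*(1−ρ₁)/(ρ₁(1−ρ*)) = 0.89·0.44 / (0.56·0.11) = 6.357.
Smallest integer k = 7.

7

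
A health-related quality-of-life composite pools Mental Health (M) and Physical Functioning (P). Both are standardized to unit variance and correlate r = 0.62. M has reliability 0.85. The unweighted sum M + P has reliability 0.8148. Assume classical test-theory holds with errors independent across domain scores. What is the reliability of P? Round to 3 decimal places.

0.550

Var(M+P) = 2 + 2·0.62 = 3.240.
True-score variance = ρ_M + ρ_P + 2·0.62, so 0.8148 = (0.85 + ρ_P + 1.24) / 3.240.
ρ_P = 0.8148·3.240 − 0.85 − 1.24 = 0.550.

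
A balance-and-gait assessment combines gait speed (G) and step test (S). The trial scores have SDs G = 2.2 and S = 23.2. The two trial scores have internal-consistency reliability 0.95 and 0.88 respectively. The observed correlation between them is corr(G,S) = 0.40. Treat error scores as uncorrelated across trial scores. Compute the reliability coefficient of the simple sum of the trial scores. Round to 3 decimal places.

Var(G+S) = 2.2² + 23.2² + 2·[2.2·23.2·0.40] = 543.08 + 40.832 = 583.912.
With uncorrelated errors the cross-covariances are all true-score covariance, so they carry over unchanged; only the diagonal terms shrink to ρᵢσᵢ².
True-score variance = [2.2²·0.95 + 23.2²·0.88] + 40.832 = 478.249 + 40.832 = 519.081.
Reliability = 519.081 / 583.912 = 0.889.

0.889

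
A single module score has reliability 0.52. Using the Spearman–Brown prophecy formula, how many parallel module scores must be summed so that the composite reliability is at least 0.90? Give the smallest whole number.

9

k ≥ ρ*(1−ρ₁)/(ρ₁(1−ρ*)) = 0.90·0.48 / (0.52·0.10) = 8.308.
Smallest integer k = 9.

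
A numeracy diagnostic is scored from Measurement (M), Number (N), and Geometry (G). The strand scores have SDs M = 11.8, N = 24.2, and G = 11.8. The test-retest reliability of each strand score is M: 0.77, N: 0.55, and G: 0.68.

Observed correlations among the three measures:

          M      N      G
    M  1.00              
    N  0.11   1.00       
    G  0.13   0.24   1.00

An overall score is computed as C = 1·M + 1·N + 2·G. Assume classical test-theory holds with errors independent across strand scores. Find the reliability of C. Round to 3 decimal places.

0.720

Var(C) = 11.8² + 24.2² + 2²·11.8² + 2·[11.8·24.2·0.11 + 2·11.8·11.8·0.13 + 2·24.2·11.8·0.24] = 1281.84 + 409.366 = 1691.21.
Because errors are independent across components, Cov(Tᵢ,Tⱼ) = Cov(Xᵢ,Xⱼ); the off-diagonal part of the true-score variance is the same as above.
True-score variance = [11.8²·0.77 + 24.2²·0.55 + 2²·11.8²·0.68] + 409.366 = 808.05 + 409.366 = 1217.42.
Reliability = 1217.42 / 1691.21 = 0.720.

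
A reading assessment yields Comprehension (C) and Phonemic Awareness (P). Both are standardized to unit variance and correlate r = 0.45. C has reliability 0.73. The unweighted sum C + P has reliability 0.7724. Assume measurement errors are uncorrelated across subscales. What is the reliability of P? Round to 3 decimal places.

0.610

Var(C+P) = 2 + 2·0.45 = 2.900.
True-score variance = ρ_C + ρ_P + 2·0.45, so 0.7724 = (0.73 + ρ_P + 0.90) / 2.900.
ρ_P = 0.7724·2.900 − 0.73 − 0.90 = 0.610.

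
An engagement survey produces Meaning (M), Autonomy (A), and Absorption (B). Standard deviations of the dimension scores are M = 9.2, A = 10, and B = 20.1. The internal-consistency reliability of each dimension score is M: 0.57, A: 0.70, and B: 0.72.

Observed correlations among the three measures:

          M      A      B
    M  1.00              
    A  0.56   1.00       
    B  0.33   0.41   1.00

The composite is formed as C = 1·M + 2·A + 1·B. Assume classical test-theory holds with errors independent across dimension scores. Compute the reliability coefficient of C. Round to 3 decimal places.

Var(C) = 9.2² + 2²·10² + 20.1² + 2·[2·9.2·10·0.56 + 9.2·20.1·0.33 + 2·10·20.1·0.41] = 888.65 + 657.767 = 1546.42.
Because errors are independent across components, Cov(Tᵢ,Tⱼ) = Cov(Xᵢ,Xⱼ); the off-diagonal part of the true-score variance is the same as above.
True-score variance = [9.2²·0.57 + 2²·10²·0.70 + 20.1²·0.72] + 657.767 = 619.132 + 657.767 = 1276.9.
Reliability = 1276.9 / 1546.42 = 0.826.

0.826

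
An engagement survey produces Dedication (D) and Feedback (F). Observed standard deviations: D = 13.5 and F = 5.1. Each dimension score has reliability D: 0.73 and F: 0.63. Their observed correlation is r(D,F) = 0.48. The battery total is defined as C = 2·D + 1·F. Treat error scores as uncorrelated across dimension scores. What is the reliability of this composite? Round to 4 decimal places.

Var(C) = 2²·13.5² + 5.1² + 2·[2·13.5·5.1·0.48] = 755.01 + 132.192 = 887.202.
Because errors are independent across components, Cov(Tᵢ,Tⱼ) = Cov(Xᵢ,Xⱼ); the off-diagonal part of the true-score variance is the same as above.
True-score variance = [2²·13.5²·0.73 + 5.1²·0.63] + 132.192 = 548.556 + 132.192 = 680.748.
Reliability = 680.748 / 887.202 = 0.7673.

0.7673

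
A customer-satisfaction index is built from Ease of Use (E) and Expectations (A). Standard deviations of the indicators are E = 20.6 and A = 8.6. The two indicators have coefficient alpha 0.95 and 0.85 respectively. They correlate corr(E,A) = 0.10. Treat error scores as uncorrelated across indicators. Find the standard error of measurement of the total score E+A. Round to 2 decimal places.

5.68

Var(total) = 498.32 + 35.432 = 533.752.
True-score variance = 466.008 + 35.432 = 501.44, so reliability = 0.9395.
Error variance = 533.752 − 501.44 = 32.312; SEM = √32.312 = 5.68.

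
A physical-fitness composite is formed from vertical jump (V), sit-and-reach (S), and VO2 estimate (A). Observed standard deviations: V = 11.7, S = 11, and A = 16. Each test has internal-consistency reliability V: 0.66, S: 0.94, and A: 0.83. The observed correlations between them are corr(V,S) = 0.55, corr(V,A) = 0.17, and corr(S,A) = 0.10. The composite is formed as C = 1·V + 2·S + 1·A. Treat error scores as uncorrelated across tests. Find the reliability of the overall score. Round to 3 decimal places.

Var(C) = 11.7² + 2²·11² + 16² + 2·[2·11.7·11·0.55 + 11.7·16·0.17 + 2·11·16·0.10] = 876.89 + 417.188 = 1294.08.
With uncorrelated errors the cross-covariances are all true-score covariance, so they carry over unchanged; only the diagonal terms shrink to ρᵢσᵢ².
True-score variance = [11.7²·0.66 + 2²·11²·0.94 + 16²·0.83] + 417.188 = 757.787 + 417.188 = 1174.98.
Reliability = 1174.98 / 1294.08 = 0.908.

0.908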